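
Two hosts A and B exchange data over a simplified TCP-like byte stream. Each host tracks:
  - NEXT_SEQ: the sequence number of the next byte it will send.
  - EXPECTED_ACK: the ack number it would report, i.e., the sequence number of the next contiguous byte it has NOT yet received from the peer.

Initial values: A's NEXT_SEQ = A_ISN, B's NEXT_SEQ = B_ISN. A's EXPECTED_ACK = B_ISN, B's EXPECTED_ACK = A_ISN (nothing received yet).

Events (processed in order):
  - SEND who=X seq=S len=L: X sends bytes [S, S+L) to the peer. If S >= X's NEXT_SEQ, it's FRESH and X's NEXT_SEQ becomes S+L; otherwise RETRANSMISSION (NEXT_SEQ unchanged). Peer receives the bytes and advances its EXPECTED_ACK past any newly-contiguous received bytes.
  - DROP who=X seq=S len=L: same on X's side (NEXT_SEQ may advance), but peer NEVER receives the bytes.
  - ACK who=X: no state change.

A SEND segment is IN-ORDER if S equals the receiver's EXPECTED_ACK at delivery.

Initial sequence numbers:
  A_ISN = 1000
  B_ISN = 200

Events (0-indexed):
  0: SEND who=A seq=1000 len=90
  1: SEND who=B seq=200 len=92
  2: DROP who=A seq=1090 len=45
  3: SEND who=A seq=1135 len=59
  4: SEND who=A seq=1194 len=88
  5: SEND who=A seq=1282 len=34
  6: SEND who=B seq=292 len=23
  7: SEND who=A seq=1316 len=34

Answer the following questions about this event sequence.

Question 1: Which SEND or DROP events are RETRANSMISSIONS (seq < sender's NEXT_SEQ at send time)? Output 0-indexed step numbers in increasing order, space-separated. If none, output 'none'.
Step 0: SEND seq=1000 -> fresh
Step 1: SEND seq=200 -> fresh
Step 2: DROP seq=1090 -> fresh
Step 3: SEND seq=1135 -> fresh
Step 4: SEND seq=1194 -> fresh
Step 5: SEND seq=1282 -> fresh
Step 6: SEND seq=292 -> fresh
Step 7: SEND seq=1316 -> fresh

Answer: none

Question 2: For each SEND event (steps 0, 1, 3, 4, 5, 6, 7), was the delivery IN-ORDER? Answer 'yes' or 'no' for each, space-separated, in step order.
Answer: yes yes no no no yes no

Derivation:
Step 0: SEND seq=1000 -> in-order
Step 1: SEND seq=200 -> in-order
Step 3: SEND seq=1135 -> out-of-order
Step 4: SEND seq=1194 -> out-of-order
Step 5: SEND seq=1282 -> out-of-order
Step 6: SEND seq=292 -> in-order
Step 7: SEND seq=1316 -> out-of-order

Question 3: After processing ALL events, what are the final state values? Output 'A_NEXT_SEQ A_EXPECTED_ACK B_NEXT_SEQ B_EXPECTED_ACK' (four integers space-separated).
Answer: 1350 315 315 1090

Derivation:
After event 0: A_seq=1090 A_ack=200 B_seq=200 B_ack=1090
After event 1: A_seq=1090 A_ack=292 B_seq=292 B_ack=1090
After event 2: A_seq=1135 A_ack=292 B_seq=292 B_ack=1090
After event 3: A_seq=1194 A_ack=292 B_seq=292 B_ack=1090
After event 4: A_seq=1282 A_ack=292 B_seq=292 B_ack=1090
After event 5: A_seq=1316 A_ack=292 B_seq=292 B_ack=1090
After event 6: A_seq=1316 A_ack=315 B_seq=315 B_ack=1090
After event 7: A_seq=1350 A_ack=315 B_seq=315 B_ack=1090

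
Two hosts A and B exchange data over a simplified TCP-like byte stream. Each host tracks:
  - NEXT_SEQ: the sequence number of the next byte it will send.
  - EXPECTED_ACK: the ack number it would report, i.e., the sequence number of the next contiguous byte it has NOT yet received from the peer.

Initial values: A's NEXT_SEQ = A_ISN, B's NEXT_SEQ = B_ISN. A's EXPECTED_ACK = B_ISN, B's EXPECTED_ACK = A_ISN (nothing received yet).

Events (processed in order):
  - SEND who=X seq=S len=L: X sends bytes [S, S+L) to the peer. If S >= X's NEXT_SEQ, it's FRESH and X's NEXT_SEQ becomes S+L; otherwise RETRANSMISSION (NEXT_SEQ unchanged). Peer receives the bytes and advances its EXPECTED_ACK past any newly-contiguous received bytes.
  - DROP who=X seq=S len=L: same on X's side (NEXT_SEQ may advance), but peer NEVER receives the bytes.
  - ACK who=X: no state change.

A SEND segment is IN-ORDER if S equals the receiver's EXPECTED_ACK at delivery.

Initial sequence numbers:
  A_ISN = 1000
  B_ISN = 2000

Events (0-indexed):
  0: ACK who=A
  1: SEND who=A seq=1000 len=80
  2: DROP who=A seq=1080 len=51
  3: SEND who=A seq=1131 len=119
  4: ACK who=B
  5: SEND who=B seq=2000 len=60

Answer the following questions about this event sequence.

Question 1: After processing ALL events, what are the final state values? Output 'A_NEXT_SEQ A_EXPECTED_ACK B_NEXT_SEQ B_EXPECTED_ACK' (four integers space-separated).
Answer: 1250 2060 2060 1080

Derivation:
After event 0: A_seq=1000 A_ack=2000 B_seq=2000 B_ack=1000
After event 1: A_seq=1080 A_ack=2000 B_seq=2000 B_ack=1080
After event 2: A_seq=1131 A_ack=2000 B_seq=2000 B_ack=1080
After event 3: A_seq=1250 A_ack=2000 B_seq=2000 B_ack=1080
After event 4: A_seq=1250 A_ack=2000 B_seq=2000 B_ack=1080
After event 5: A_seq=1250 A_ack=2060 B_seq=2060 B_ack=1080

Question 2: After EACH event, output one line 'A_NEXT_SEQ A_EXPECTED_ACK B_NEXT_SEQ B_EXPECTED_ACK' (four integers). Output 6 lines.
1000 2000 2000 1000
1080 2000 2000 1080
1131 2000 2000 1080
1250 2000 2000 1080
1250 2000 2000 1080
1250 2060 2060 1080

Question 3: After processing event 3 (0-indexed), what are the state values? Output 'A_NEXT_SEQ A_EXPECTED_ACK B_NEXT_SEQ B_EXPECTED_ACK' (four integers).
After event 0: A_seq=1000 A_ack=2000 B_seq=2000 B_ack=1000
After event 1: A_seq=1080 A_ack=2000 B_seq=2000 B_ack=1080
After event 2: A_seq=1131 A_ack=2000 B_seq=2000 B_ack=1080
After event 3: A_seq=1250 A_ack=2000 B_seq=2000 B_ack=1080

1250 2000 2000 1080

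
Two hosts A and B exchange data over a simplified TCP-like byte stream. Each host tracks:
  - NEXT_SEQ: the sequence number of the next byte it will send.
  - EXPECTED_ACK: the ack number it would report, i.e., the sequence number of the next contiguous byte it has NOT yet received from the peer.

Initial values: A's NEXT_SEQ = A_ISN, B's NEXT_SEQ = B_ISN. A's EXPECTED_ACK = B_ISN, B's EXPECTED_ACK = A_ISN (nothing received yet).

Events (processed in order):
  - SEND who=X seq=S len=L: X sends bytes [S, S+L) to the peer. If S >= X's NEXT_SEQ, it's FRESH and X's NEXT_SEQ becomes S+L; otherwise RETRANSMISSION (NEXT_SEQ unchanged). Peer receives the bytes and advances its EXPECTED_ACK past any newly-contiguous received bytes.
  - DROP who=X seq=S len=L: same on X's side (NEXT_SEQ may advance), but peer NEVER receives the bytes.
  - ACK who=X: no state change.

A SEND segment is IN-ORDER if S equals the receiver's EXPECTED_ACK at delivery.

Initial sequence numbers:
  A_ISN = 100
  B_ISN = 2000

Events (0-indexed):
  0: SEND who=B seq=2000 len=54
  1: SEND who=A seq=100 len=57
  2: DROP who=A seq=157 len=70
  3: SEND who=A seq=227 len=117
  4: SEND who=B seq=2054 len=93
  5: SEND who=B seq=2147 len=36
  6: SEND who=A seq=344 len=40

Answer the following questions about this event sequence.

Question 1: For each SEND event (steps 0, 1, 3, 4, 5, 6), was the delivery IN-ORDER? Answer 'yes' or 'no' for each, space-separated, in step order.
Answer: yes yes no yes yes no

Derivation:
Step 0: SEND seq=2000 -> in-order
Step 1: SEND seq=100 -> in-order
Step 3: SEND seq=227 -> out-of-order
Step 4: SEND seq=2054 -> in-order
Step 5: SEND seq=2147 -> in-order
Step 6: SEND seq=344 -> out-of-order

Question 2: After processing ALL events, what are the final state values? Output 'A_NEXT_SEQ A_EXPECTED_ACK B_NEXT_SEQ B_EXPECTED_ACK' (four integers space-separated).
After event 0: A_seq=100 A_ack=2054 B_seq=2054 B_ack=100
After event 1: A_seq=157 A_ack=2054 B_seq=2054 B_ack=157
After event 2: A_seq=227 A_ack=2054 B_seq=2054 B_ack=157
After event 3: A_seq=344 A_ack=2054 B_seq=2054 B_ack=157
After event 4: A_seq=344 A_ack=2147 B_seq=2147 B_ack=157
After event 5: A_seq=344 A_ack=2183 B_seq=2183 B_ack=157
After event 6: A_seq=384 A_ack=2183 B_seq=2183 B_ack=157

Answer: 384 2183 2183 157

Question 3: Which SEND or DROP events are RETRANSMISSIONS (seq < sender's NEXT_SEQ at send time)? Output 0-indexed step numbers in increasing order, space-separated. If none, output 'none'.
Step 0: SEND seq=2000 -> fresh
Step 1: SEND seq=100 -> fresh
Step 2: DROP seq=157 -> fresh
Step 3: SEND seq=227 -> fresh
Step 4: SEND seq=2054 -> fresh
Step 5: SEND seq=2147 -> fresh
Step 6: SEND seq=344 -> fresh

Answer: none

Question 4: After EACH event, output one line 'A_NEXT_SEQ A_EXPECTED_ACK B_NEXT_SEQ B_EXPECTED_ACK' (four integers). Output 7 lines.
100 2054 2054 100
157 2054 2054 157
227 2054 2054 157
344 2054 2054 157
344 2147 2147 157
344 2183 2183 157
384 2183 2183 157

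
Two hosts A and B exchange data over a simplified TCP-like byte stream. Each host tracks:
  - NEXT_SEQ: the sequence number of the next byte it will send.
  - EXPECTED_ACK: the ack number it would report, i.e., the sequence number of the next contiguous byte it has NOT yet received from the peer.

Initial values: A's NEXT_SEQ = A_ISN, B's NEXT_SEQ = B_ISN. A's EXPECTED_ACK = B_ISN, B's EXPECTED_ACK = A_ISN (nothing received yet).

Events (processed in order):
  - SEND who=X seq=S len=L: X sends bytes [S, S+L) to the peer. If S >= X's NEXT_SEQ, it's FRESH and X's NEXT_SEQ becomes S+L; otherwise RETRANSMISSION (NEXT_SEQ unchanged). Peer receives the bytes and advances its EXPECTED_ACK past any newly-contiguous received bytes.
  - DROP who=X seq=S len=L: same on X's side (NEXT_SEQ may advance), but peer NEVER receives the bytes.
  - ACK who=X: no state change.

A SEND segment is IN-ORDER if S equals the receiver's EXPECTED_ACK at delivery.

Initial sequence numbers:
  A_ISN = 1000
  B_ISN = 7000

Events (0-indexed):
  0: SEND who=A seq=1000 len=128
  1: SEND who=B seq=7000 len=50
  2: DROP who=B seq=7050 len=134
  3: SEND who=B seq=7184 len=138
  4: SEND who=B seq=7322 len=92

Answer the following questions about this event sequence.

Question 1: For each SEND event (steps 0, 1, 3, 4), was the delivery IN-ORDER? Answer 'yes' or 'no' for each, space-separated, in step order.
Answer: yes yes no no

Derivation:
Step 0: SEND seq=1000 -> in-order
Step 1: SEND seq=7000 -> in-order
Step 3: SEND seq=7184 -> out-of-order
Step 4: SEND seq=7322 -> out-of-order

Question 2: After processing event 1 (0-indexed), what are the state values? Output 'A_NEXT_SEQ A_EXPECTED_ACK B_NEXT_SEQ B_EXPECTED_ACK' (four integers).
After event 0: A_seq=1128 A_ack=7000 B_seq=7000 B_ack=1128
After event 1: A_seq=1128 A_ack=7050 B_seq=7050 B_ack=1128

1128 7050 7050 1128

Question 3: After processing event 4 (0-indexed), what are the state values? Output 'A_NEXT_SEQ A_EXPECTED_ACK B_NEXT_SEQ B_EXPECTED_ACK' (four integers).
After event 0: A_seq=1128 A_ack=7000 B_seq=7000 B_ack=1128
After event 1: A_seq=1128 A_ack=7050 B_seq=7050 B_ack=1128
After event 2: A_seq=1128 A_ack=7050 B_seq=7184 B_ack=1128
After event 3: A_seq=1128 A_ack=7050 B_seq=7322 B_ack=1128
After event 4: A_seq=1128 A_ack=7050 B_seq=7414 B_ack=1128

1128 7050 7414 1128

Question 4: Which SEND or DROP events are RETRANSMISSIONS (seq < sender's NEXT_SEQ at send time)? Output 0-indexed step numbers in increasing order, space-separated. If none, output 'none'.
Step 0: SEND seq=1000 -> fresh
Step 1: SEND seq=7000 -> fresh
Step 2: DROP seq=7050 -> fresh
Step 3: SEND seq=7184 -> fresh
Step 4: SEND seq=7322 -> fresh

Answer: none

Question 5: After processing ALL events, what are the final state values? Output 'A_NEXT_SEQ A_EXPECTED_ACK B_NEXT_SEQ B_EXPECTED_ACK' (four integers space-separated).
After event 0: A_seq=1128 A_ack=7000 B_seq=7000 B_ack=1128
After event 1: A_seq=1128 A_ack=7050 B_seq=7050 B_ack=1128
After event 2: A_seq=1128 A_ack=7050 B_seq=7184 B_ack=1128
After event 3: A_seq=1128 A_ack=7050 B_seq=7322 B_ack=1128
After event 4: A_seq=1128 A_ack=7050 B_seq=7414 B_ack=1128

Answer: 1128 7050 7414 1128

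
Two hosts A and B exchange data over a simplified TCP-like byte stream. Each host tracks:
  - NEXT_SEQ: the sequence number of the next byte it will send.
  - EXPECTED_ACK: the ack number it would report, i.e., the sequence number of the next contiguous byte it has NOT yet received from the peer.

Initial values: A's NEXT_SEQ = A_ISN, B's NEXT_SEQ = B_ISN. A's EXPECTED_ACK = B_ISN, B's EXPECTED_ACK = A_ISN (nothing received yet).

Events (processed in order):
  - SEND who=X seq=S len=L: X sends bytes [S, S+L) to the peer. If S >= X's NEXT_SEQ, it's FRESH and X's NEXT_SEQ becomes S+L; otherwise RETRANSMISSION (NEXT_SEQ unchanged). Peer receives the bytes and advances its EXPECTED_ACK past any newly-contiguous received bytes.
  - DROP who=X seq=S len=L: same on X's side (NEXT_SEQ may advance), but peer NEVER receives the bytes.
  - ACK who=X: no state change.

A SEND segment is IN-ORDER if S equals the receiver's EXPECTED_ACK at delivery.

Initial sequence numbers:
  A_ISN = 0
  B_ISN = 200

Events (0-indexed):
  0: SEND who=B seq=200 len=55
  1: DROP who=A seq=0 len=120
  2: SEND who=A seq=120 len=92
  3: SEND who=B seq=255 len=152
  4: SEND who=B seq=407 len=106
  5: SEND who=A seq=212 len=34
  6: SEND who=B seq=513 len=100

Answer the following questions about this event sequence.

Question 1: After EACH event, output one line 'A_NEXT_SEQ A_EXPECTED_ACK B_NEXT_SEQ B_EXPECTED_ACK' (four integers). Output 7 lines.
0 255 255 0
120 255 255 0
212 255 255 0
212 407 407 0
212 513 513 0
246 513 513 0
246 613 613 0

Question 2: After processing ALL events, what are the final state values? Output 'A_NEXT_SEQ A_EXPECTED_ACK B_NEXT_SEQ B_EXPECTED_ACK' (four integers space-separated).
Answer: 246 613 613 0

Derivation:
After event 0: A_seq=0 A_ack=255 B_seq=255 B_ack=0
After event 1: A_seq=120 A_ack=255 B_seq=255 B_ack=0
After event 2: A_seq=212 A_ack=255 B_seq=255 B_ack=0
After event 3: A_seq=212 A_ack=407 B_seq=407 B_ack=0
After event 4: A_seq=212 A_ack=513 B_seq=513 B_ack=0
After event 5: A_seq=246 A_ack=513 B_seq=513 B_ack=0
After event 6: A_seq=246 A_ack=613 B_seq=613 B_ack=0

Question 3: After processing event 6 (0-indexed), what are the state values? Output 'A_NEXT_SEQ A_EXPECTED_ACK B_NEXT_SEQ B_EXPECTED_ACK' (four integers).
After event 0: A_seq=0 A_ack=255 B_seq=255 B_ack=0
After event 1: A_seq=120 A_ack=255 B_seq=255 B_ack=0
After event 2: A_seq=212 A_ack=255 B_seq=255 B_ack=0
After event 3: A_seq=212 A_ack=407 B_seq=407 B_ack=0
After event 4: A_seq=212 A_ack=513 B_seq=513 B_ack=0
After event 5: A_seq=246 A_ack=513 B_seq=513 B_ack=0
After event 6: A_seq=246 A_ack=613 B_seq=613 B_ack=0

246 613 613 0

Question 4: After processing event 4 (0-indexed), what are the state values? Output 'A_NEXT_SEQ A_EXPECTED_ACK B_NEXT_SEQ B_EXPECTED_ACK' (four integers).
After event 0: A_seq=0 A_ack=255 B_seq=255 B_ack=0
After event 1: A_seq=120 A_ack=255 B_seq=255 B_ack=0
After event 2: A_seq=212 A_ack=255 B_seq=255 B_ack=0
After event 3: A_seq=212 A_ack=407 B_seq=407 B_ack=0
After event 4: A_seq=212 A_ack=513 B_seq=513 B_ack=0

212 513 513 0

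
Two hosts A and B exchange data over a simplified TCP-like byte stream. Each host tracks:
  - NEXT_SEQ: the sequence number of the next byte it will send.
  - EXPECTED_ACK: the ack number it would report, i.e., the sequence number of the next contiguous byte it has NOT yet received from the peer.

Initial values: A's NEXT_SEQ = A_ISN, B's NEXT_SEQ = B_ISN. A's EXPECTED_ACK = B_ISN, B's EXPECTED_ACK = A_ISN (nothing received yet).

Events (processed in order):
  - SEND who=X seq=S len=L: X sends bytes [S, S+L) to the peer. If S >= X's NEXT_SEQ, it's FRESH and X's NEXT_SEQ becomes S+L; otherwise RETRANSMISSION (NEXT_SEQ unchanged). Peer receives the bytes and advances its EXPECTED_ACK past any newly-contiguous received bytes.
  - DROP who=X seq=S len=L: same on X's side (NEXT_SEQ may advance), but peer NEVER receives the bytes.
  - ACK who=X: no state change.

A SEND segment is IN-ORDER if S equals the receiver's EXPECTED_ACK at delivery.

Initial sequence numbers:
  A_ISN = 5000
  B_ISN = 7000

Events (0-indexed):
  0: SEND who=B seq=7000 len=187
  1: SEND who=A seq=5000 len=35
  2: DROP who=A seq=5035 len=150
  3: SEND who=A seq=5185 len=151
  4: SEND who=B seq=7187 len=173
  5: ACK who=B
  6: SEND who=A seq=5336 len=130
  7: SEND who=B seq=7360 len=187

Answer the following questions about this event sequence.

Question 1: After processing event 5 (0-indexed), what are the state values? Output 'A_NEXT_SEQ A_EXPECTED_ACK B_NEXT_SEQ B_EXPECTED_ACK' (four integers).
After event 0: A_seq=5000 A_ack=7187 B_seq=7187 B_ack=5000
After event 1: A_seq=5035 A_ack=7187 B_seq=7187 B_ack=5035
After event 2: A_seq=5185 A_ack=7187 B_seq=7187 B_ack=5035
After event 3: A_seq=5336 A_ack=7187 B_seq=7187 B_ack=5035
After event 4: A_seq=5336 A_ack=7360 B_seq=7360 B_ack=5035
After event 5: A_seq=5336 A_ack=7360 B_seq=7360 B_ack=5035

5336 7360 7360 5035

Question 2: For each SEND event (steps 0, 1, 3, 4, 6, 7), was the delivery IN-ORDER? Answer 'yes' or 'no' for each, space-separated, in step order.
Answer: yes yes no yes no yes

Derivation:
Step 0: SEND seq=7000 -> in-order
Step 1: SEND seq=5000 -> in-order
Step 3: SEND seq=5185 -> out-of-order
Step 4: SEND seq=7187 -> in-order
Step 6: SEND seq=5336 -> out-of-order
Step 7: SEND seq=7360 -> in-order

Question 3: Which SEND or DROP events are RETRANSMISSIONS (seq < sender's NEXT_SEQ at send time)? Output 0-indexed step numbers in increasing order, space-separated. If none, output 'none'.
Step 0: SEND seq=7000 -> fresh
Step 1: SEND seq=5000 -> fresh
Step 2: DROP seq=5035 -> fresh
Step 3: SEND seq=5185 -> fresh
Step 4: SEND seq=7187 -> fresh
Step 6: SEND seq=5336 -> fresh
Step 7: SEND seq=7360 -> fresh

Answer: none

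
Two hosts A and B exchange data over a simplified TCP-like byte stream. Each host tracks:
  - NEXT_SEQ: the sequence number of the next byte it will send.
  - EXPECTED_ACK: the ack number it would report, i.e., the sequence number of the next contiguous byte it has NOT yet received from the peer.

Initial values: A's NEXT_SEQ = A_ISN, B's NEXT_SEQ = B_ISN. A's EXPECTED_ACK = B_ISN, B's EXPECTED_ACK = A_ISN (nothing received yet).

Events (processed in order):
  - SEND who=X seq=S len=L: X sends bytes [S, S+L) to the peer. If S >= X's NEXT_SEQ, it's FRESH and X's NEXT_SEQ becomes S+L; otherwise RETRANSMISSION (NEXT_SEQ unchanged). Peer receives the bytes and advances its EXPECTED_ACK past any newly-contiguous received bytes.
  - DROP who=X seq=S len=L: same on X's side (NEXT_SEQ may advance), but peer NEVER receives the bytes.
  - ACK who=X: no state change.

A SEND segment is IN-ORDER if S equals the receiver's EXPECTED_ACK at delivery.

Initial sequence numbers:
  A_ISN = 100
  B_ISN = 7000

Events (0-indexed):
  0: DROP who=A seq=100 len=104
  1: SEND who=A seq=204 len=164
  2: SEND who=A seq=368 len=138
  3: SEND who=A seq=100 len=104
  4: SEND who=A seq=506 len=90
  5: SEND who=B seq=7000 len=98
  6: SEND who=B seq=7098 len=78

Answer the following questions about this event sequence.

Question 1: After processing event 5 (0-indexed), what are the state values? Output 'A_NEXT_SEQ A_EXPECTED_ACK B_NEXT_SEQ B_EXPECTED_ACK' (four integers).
After event 0: A_seq=204 A_ack=7000 B_seq=7000 B_ack=100
After event 1: A_seq=368 A_ack=7000 B_seq=7000 B_ack=100
After event 2: A_seq=506 A_ack=7000 B_seq=7000 B_ack=100
After event 3: A_seq=506 A_ack=7000 B_seq=7000 B_ack=506
After event 4: A_seq=596 A_ack=7000 B_seq=7000 B_ack=596
After event 5: A_seq=596 A_ack=7098 B_seq=7098 B_ack=596

596 7098 7098 596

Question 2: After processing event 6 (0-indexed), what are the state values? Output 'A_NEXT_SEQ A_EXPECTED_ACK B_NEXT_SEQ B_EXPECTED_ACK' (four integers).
After event 0: A_seq=204 A_ack=7000 B_seq=7000 B_ack=100
After event 1: A_seq=368 A_ack=7000 B_seq=7000 B_ack=100
After event 2: A_seq=506 A_ack=7000 B_seq=7000 B_ack=100
After event 3: A_seq=506 A_ack=7000 B_seq=7000 B_ack=506
After event 4: A_seq=596 A_ack=7000 B_seq=7000 B_ack=596
After event 5: A_seq=596 A_ack=7098 B_seq=7098 B_ack=596
After event 6: A_seq=596 A_ack=7176 B_seq=7176 B_ack=596

596 7176 7176 596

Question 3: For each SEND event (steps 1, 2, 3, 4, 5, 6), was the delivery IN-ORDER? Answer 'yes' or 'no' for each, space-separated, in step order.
Step 1: SEND seq=204 -> out-of-order
Step 2: SEND seq=368 -> out-of-order
Step 3: SEND seq=100 -> in-order
Step 4: SEND seq=506 -> in-order
Step 5: SEND seq=7000 -> in-order
Step 6: SEND seq=7098 -> in-order

Answer: no no yes yes yes yes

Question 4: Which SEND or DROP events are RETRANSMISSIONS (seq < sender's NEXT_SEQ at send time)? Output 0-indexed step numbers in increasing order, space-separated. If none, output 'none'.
Step 0: DROP seq=100 -> fresh
Step 1: SEND seq=204 -> fresh
Step 2: SEND seq=368 -> fresh
Step 3: SEND seq=100 -> retransmit
Step 4: SEND seq=506 -> fresh
Step 5: SEND seq=7000 -> fresh
Step 6: SEND seq=7098 -> fresh

Answer: 3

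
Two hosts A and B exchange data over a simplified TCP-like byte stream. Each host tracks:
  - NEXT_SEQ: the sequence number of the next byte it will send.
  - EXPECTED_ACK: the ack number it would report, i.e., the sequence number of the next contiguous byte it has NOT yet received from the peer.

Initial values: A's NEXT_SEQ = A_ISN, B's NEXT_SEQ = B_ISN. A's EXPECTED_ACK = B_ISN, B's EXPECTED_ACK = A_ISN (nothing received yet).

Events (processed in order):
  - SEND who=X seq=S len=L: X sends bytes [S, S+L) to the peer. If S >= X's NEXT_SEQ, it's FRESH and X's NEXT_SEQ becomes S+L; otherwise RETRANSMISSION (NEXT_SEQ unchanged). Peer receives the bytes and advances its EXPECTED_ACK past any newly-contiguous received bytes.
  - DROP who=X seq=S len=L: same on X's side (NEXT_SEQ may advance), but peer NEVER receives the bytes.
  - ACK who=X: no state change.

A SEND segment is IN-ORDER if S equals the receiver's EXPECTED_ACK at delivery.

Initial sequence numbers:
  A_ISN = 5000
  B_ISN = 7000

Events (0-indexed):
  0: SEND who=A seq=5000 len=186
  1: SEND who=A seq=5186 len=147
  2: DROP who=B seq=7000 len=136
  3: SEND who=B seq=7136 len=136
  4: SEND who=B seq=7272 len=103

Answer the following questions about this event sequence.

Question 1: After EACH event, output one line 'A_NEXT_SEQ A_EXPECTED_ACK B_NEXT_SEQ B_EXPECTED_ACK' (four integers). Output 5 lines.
5186 7000 7000 5186
5333 7000 7000 5333
5333 7000 7136 5333
5333 7000 7272 5333
5333 7000 7375 5333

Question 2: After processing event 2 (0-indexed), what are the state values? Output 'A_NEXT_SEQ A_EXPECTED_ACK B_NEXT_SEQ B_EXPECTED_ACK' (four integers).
After event 0: A_seq=5186 A_ack=7000 B_seq=7000 B_ack=5186
After event 1: A_seq=5333 A_ack=7000 B_seq=7000 B_ack=5333
After event 2: A_seq=5333 A_ack=7000 B_seq=7136 B_ack=5333

5333 7000 7136 5333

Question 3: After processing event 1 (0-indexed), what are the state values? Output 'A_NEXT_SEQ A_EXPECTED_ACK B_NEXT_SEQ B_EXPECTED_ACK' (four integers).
After event 0: A_seq=5186 A_ack=7000 B_seq=7000 B_ack=5186
After event 1: A_seq=5333 A_ack=7000 B_seq=7000 B_ack=5333

5333 7000 7000 5333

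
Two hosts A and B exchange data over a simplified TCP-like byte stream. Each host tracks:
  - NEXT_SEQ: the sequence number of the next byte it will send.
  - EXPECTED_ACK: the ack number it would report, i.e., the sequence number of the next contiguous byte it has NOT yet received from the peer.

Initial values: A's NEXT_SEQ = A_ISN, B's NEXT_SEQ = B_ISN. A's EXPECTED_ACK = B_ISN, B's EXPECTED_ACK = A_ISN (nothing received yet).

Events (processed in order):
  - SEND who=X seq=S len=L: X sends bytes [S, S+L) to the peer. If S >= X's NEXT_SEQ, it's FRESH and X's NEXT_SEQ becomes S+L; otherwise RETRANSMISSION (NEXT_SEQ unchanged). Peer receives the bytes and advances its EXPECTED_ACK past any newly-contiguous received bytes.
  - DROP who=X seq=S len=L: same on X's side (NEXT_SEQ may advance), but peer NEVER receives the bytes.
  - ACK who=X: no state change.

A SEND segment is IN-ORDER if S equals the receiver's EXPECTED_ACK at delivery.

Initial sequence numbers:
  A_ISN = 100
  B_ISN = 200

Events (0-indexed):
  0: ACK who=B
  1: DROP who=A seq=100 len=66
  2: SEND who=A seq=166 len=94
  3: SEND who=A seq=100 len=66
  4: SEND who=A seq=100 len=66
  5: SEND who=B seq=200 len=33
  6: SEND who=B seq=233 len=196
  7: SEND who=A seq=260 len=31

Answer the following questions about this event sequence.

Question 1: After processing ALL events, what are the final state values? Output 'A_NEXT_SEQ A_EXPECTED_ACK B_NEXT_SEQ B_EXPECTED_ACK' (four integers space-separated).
After event 0: A_seq=100 A_ack=200 B_seq=200 B_ack=100
After event 1: A_seq=166 A_ack=200 B_seq=200 B_ack=100
After event 2: A_seq=260 A_ack=200 B_seq=200 B_ack=100
After event 3: A_seq=260 A_ack=200 B_seq=200 B_ack=260
After event 4: A_seq=260 A_ack=200 B_seq=200 B_ack=260
After event 5: A_seq=260 A_ack=233 B_seq=233 B_ack=260
After event 6: A_seq=260 A_ack=429 B_seq=429 B_ack=260
After event 7: A_seq=291 A_ack=429 B_seq=429 B_ack=291

Answer: 291 429 429 291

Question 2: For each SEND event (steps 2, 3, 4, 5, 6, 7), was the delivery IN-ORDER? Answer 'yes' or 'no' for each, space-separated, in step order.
Answer: no yes no yes yes yes

Derivation:
Step 2: SEND seq=166 -> out-of-order
Step 3: SEND seq=100 -> in-order
Step 4: SEND seq=100 -> out-of-order
Step 5: SEND seq=200 -> in-order
Step 6: SEND seq=233 -> in-order
Step 7: SEND seq=260 -> in-order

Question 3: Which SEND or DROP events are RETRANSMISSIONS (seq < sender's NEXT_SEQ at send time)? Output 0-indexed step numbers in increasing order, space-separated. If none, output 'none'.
Answer: 3 4

Derivation:
Step 1: DROP seq=100 -> fresh
Step 2: SEND seq=166 -> fresh
Step 3: SEND seq=100 -> retransmit
Step 4: SEND seq=100 -> retransmit
Step 5: SEND seq=200 -> fresh
Step 6: SEND seq=233 -> fresh
Step 7: SEND seq=260 -> fresh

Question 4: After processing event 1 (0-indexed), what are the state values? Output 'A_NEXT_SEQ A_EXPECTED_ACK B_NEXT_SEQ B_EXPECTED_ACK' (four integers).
After event 0: A_seq=100 A_ack=200 B_seq=200 B_ack=100
After event 1: A_seq=166 A_ack=200 B_seq=200 B_ack=100

166 200 200 100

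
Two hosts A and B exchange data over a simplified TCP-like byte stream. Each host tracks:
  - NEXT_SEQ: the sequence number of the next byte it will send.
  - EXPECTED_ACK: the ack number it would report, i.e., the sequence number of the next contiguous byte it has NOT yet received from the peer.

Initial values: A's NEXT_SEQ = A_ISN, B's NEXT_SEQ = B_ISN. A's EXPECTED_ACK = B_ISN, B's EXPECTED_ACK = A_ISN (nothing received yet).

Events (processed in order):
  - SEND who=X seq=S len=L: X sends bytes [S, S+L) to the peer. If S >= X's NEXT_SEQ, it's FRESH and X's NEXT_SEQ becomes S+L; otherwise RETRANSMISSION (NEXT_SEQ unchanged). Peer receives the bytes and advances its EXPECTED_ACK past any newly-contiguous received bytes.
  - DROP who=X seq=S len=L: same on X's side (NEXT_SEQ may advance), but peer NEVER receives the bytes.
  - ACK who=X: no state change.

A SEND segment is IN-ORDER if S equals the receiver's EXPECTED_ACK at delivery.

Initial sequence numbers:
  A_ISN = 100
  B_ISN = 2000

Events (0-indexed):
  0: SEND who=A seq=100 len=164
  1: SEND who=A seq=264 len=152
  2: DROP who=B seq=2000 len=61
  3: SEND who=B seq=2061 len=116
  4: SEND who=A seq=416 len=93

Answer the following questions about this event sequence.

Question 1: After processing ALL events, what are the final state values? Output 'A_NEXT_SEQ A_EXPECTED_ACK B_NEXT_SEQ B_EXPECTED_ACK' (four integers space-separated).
After event 0: A_seq=264 A_ack=2000 B_seq=2000 B_ack=264
After event 1: A_seq=416 A_ack=2000 B_seq=2000 B_ack=416
After event 2: A_seq=416 A_ack=2000 B_seq=2061 B_ack=416
After event 3: A_seq=416 A_ack=2000 B_seq=2177 B_ack=416
After event 4: A_seq=509 A_ack=2000 B_seq=2177 B_ack=509

Answer: 509 2000 2177 509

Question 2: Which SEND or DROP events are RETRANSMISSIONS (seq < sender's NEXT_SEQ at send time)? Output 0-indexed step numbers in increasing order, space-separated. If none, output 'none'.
Step 0: SEND seq=100 -> fresh
Step 1: SEND seq=264 -> fresh
Step 2: DROP seq=2000 -> fresh
Step 3: SEND seq=2061 -> fresh
Step 4: SEND seq=416 -> fresh

Answer: none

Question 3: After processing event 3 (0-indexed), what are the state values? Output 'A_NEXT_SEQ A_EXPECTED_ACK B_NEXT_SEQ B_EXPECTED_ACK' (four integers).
After event 0: A_seq=264 A_ack=2000 B_seq=2000 B_ack=264
After event 1: A_seq=416 A_ack=2000 B_seq=2000 B_ack=416
After event 2: A_seq=416 A_ack=2000 B_seq=2061 B_ack=416
After event 3: A_seq=416 A_ack=2000 B_seq=2177 B_ack=416

416 2000 2177 416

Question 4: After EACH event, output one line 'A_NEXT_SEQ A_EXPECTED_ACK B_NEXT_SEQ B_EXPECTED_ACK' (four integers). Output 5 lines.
264 2000 2000 264
416 2000 2000 416
416 2000 2061 416
416 2000 2177 416
509 2000 2177 509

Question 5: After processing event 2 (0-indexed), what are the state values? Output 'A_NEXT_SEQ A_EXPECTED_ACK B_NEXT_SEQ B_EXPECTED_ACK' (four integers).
After event 0: A_seq=264 A_ack=2000 B_seq=2000 B_ack=264
After event 1: A_seq=416 A_ack=2000 B_seq=2000 B_ack=416
After event 2: A_seq=416 A_ack=2000 B_seq=2061 B_ack=416

416 2000 2061 416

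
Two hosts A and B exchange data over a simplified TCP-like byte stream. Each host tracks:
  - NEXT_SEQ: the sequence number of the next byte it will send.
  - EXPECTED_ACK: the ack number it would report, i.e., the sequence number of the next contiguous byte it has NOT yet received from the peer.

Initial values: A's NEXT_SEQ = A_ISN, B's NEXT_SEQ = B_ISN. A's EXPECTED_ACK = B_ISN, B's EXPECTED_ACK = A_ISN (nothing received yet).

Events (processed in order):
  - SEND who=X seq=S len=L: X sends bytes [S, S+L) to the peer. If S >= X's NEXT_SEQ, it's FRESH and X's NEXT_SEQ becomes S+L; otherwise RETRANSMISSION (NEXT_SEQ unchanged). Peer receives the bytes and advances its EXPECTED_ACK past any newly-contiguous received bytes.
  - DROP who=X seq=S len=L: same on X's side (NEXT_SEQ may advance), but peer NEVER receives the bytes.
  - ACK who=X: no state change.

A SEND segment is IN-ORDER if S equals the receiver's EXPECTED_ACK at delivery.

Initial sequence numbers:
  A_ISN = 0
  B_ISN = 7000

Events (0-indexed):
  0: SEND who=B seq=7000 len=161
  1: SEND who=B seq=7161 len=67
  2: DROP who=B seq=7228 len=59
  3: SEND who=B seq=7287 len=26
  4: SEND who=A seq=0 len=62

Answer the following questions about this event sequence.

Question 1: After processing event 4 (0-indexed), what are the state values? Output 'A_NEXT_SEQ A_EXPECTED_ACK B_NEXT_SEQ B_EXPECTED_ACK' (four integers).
After event 0: A_seq=0 A_ack=7161 B_seq=7161 B_ack=0
After event 1: A_seq=0 A_ack=7228 B_seq=7228 B_ack=0
After event 2: A_seq=0 A_ack=7228 B_seq=7287 B_ack=0
After event 3: A_seq=0 A_ack=7228 B_seq=7313 B_ack=0
After event 4: A_seq=62 A_ack=7228 B_seq=7313 B_ack=62

62 7228 7313 62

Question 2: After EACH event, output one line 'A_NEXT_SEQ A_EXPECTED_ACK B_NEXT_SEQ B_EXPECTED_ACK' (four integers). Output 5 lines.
0 7161 7161 0
0 7228 7228 0
0 7228 7287 0
0 7228 7313 0
62 7228 7313 62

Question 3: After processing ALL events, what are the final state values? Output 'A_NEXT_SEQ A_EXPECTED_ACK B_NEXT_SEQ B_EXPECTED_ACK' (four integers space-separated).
Answer: 62 7228 7313 62

Derivation:
After event 0: A_seq=0 A_ack=7161 B_seq=7161 B_ack=0
After event 1: A_seq=0 A_ack=7228 B_seq=7228 B_ack=0
After event 2: A_seq=0 A_ack=7228 B_seq=7287 B_ack=0
After event 3: A_seq=0 A_ack=7228 B_seq=7313 B_ack=0
After event 4: A_seq=62 A_ack=7228 B_seq=7313 B_ack=62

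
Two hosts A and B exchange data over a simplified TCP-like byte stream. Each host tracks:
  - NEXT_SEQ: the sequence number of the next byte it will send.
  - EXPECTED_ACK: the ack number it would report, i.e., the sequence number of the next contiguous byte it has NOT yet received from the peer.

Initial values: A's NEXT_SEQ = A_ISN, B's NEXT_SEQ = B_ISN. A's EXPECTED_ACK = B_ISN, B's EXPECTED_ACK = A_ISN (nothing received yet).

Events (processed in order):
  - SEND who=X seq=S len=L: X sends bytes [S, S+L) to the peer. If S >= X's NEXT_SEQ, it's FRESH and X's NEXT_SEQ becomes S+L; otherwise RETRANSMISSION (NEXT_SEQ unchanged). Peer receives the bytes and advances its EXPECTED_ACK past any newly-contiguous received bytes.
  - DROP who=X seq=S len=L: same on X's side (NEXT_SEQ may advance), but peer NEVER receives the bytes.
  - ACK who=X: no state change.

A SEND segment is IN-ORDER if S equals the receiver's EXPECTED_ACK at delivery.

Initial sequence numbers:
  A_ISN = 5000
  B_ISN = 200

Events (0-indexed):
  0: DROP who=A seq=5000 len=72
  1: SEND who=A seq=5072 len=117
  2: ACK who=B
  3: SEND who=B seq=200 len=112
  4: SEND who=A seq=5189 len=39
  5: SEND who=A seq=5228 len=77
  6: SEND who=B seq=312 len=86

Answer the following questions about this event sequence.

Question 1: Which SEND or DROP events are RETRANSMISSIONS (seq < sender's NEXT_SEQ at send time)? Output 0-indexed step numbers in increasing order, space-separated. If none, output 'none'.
Step 0: DROP seq=5000 -> fresh
Step 1: SEND seq=5072 -> fresh
Step 3: SEND seq=200 -> fresh
Step 4: SEND seq=5189 -> fresh
Step 5: SEND seq=5228 -> fresh
Step 6: SEND seq=312 -> fresh

Answer: none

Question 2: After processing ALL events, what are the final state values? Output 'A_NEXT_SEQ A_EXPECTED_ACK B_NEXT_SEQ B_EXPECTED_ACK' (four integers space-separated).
After event 0: A_seq=5072 A_ack=200 B_seq=200 B_ack=5000
After event 1: A_seq=5189 A_ack=200 B_seq=200 B_ack=5000
After event 2: A_seq=5189 A_ack=200 B_seq=200 B_ack=5000
After event 3: A_seq=5189 A_ack=312 B_seq=312 B_ack=5000
After event 4: A_seq=5228 A_ack=312 B_seq=312 B_ack=5000
After event 5: A_seq=5305 A_ack=312 B_seq=312 B_ack=5000
After event 6: A_seq=5305 A_ack=398 B_seq=398 B_ack=5000

Answer: 5305 398 398 5000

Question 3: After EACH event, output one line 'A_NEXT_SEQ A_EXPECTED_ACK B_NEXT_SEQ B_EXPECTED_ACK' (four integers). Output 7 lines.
5072 200 200 5000
5189 200 200 5000
5189 200 200 5000
5189 312 312 5000
5228 312 312 5000
5305 312 312 5000
5305 398 398 5000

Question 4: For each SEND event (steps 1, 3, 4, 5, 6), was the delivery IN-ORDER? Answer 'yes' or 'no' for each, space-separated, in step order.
Answer: no yes no no yes

Derivation:
Step 1: SEND seq=5072 -> out-of-order
Step 3: SEND seq=200 -> in-order
Step 4: SEND seq=5189 -> out-of-order
Step 5: SEND seq=5228 -> out-of-order
Step 6: SEND seq=312 -> in-order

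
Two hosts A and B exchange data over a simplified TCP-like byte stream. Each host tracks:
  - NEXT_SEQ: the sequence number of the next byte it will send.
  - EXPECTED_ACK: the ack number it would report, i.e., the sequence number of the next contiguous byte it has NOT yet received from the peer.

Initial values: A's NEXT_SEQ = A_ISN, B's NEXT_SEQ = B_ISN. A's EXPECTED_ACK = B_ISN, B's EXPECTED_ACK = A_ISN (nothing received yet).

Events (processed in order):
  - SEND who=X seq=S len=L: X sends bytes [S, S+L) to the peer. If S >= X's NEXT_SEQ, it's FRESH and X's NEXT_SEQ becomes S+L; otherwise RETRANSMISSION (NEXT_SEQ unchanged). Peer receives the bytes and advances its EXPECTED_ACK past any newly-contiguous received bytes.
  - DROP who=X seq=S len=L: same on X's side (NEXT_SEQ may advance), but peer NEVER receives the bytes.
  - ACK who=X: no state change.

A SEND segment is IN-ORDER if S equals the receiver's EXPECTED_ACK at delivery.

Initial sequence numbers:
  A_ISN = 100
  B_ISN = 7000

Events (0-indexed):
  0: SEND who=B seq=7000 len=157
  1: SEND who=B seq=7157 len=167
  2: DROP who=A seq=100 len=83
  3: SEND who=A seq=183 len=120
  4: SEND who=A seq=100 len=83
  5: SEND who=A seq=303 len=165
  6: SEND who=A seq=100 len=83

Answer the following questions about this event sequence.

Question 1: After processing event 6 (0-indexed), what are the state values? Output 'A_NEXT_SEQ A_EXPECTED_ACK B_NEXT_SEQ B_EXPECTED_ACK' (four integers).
After event 0: A_seq=100 A_ack=7157 B_seq=7157 B_ack=100
After event 1: A_seq=100 A_ack=7324 B_seq=7324 B_ack=100
After event 2: A_seq=183 A_ack=7324 B_seq=7324 B_ack=100
After event 3: A_seq=303 A_ack=7324 B_seq=7324 B_ack=100
After event 4: A_seq=303 A_ack=7324 B_seq=7324 B_ack=303
After event 5: A_seq=468 A_ack=7324 B_seq=7324 B_ack=468
After event 6: A_seq=468 A_ack=7324 B_seq=7324 B_ack=468

468 7324 7324 468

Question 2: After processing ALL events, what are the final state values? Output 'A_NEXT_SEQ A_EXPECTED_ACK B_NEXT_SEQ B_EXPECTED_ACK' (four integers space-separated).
After event 0: A_seq=100 A_ack=7157 B_seq=7157 B_ack=100
After event 1: A_seq=100 A_ack=7324 B_seq=7324 B_ack=100
After event 2: A_seq=183 A_ack=7324 B_seq=7324 B_ack=100
After event 3: A_seq=303 A_ack=7324 B_seq=7324 B_ack=100
After event 4: A_seq=303 A_ack=7324 B_seq=7324 B_ack=303
After event 5: A_seq=468 A_ack=7324 B_seq=7324 B_ack=468
After event 6: A_seq=468 A_ack=7324 B_seq=7324 B_ack=468

Answer: 468 7324 7324 468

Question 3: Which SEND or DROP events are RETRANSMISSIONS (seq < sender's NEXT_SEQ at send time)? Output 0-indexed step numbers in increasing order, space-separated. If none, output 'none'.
Answer: 4 6

Derivation:
Step 0: SEND seq=7000 -> fresh
Step 1: SEND seq=7157 -> fresh
Step 2: DROP seq=100 -> fresh
Step 3: SEND seq=183 -> fresh
Step 4: SEND seq=100 -> retransmit
Step 5: SEND seq=303 -> fresh
Step 6: SEND seq=100 -> retransmit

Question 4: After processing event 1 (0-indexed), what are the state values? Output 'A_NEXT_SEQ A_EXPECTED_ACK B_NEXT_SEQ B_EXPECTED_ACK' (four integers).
After event 0: A_seq=100 A_ack=7157 B_seq=7157 B_ack=100
After event 1: A_seq=100 A_ack=7324 B_seq=7324 B_ack=100

100 7324 7324 100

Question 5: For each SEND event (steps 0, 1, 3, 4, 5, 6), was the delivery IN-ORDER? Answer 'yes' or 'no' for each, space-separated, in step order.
Answer: yes yes no yes yes no

Derivation:
Step 0: SEND seq=7000 -> in-order
Step 1: SEND seq=7157 -> in-order
Step 3: SEND seq=183 -> out-of-order
Step 4: SEND seq=100 -> in-order
Step 5: SEND seq=303 -> in-order
Step 6: SEND seq=100 -> out-of-order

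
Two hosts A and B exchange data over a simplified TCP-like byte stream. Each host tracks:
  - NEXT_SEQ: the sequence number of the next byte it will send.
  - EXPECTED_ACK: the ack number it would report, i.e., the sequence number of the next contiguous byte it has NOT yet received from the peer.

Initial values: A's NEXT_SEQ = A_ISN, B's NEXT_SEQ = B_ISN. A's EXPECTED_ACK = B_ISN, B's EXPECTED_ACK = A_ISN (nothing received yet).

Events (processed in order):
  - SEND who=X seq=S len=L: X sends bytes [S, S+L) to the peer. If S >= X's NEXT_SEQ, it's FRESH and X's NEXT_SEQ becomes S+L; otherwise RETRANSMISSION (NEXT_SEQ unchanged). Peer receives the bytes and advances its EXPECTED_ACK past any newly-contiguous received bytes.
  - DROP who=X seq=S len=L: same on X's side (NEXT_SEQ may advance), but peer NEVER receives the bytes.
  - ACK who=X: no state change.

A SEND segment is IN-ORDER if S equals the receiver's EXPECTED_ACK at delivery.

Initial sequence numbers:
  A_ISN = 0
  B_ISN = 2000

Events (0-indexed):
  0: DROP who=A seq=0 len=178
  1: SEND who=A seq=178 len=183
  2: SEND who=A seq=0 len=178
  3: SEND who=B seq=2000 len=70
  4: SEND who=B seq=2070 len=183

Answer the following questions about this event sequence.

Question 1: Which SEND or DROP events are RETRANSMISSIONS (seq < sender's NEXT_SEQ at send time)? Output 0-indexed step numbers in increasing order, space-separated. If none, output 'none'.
Step 0: DROP seq=0 -> fresh
Step 1: SEND seq=178 -> fresh
Step 2: SEND seq=0 -> retransmit
Step 3: SEND seq=2000 -> fresh
Step 4: SEND seq=2070 -> fresh

Answer: 2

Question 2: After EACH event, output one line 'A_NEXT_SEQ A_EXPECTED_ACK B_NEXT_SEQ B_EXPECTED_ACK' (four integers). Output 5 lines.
178 2000 2000 0
361 2000 2000 0
361 2000 2000 361
361 2070 2070 361
361 2253 2253 361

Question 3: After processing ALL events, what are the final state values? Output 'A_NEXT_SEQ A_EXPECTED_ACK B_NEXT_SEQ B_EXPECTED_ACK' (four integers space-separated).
Answer: 361 2253 2253 361

Derivation:
After event 0: A_seq=178 A_ack=2000 B_seq=2000 B_ack=0
After event 1: A_seq=361 A_ack=2000 B_seq=2000 B_ack=0
After event 2: A_seq=361 A_ack=2000 B_seq=2000 B_ack=361
After event 3: A_seq=361 A_ack=2070 B_seq=2070 B_ack=361
After event 4: A_seq=361 A_ack=2253 B_seq=2253 B_ack=361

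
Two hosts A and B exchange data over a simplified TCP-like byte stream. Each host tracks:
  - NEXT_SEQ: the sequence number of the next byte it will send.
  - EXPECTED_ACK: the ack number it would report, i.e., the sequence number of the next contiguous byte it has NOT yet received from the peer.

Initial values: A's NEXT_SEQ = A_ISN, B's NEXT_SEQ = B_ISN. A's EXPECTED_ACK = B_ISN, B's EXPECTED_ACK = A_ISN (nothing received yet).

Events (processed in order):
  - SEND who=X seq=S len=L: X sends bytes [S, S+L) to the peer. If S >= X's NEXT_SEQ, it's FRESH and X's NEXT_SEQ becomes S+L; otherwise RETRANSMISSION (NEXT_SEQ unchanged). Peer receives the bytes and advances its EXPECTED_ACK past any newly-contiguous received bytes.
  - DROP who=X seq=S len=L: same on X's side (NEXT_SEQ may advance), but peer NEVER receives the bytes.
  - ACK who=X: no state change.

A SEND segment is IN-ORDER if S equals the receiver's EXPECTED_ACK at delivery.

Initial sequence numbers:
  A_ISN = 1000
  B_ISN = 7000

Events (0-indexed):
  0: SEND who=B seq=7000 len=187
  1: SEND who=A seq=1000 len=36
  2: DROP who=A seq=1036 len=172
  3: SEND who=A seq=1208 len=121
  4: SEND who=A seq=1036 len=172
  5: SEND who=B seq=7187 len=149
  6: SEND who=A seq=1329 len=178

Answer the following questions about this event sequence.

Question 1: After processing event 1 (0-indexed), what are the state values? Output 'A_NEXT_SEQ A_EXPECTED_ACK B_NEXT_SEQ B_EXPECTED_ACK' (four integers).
After event 0: A_seq=1000 A_ack=7187 B_seq=7187 B_ack=1000
After event 1: A_seq=1036 A_ack=7187 B_seq=7187 B_ack=1036

1036 7187 7187 1036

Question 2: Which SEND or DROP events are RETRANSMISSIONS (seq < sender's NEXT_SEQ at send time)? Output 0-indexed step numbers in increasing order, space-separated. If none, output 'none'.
Step 0: SEND seq=7000 -> fresh
Step 1: SEND seq=1000 -> fresh
Step 2: DROP seq=1036 -> fresh
Step 3: SEND seq=1208 -> fresh
Step 4: SEND seq=1036 -> retransmit
Step 5: SEND seq=7187 -> fresh
Step 6: SEND seq=1329 -> fresh

Answer: 4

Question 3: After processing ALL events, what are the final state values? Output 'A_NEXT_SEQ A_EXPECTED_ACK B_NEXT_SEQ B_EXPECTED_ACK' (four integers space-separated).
Answer: 1507 7336 7336 1507

Derivation:
After event 0: A_seq=1000 A_ack=7187 B_seq=7187 B_ack=1000
After event 1: A_seq=1036 A_ack=7187 B_seq=7187 B_ack=1036
After event 2: A_seq=1208 A_ack=7187 B_seq=7187 B_ack=1036
After event 3: A_seq=1329 A_ack=7187 B_seq=7187 B_ack=1036
After event 4: A_seq=1329 A_ack=7187 B_seq=7187 B_ack=1329
After event 5: A_seq=1329 A_ack=7336 B_seq=7336 B_ack=1329
After event 6: A_seq=1507 A_ack=7336 B_seq=7336 B_ack=1507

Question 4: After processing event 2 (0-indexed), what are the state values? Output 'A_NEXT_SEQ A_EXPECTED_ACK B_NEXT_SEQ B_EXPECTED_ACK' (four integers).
After event 0: A_seq=1000 A_ack=7187 B_seq=7187 B_ack=1000
After event 1: A_seq=1036 A_ack=7187 B_seq=7187 B_ack=1036
After event 2: A_seq=1208 A_ack=7187 B_seq=7187 B_ack=1036

1208 7187 7187 1036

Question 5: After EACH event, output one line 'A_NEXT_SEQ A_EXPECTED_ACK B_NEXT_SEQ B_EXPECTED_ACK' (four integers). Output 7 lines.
1000 7187 7187 1000
1036 7187 7187 1036
1208 7187 7187 1036
1329 7187 7187 1036
1329 7187 7187 1329
1329 7336 7336 1329
1507 7336 7336 1507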